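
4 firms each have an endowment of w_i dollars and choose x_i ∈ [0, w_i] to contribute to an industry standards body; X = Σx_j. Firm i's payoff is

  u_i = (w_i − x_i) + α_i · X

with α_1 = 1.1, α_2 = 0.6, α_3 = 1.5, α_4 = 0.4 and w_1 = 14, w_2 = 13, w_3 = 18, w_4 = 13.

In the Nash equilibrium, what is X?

∂u_i/∂x_i = α_i − 1, so firm i contributes w_i if α_i > 1, else 0.
α_i > 1 for i ∈ {1, 3}; NE contributions (14, 0, 18, 0), X = 32.

32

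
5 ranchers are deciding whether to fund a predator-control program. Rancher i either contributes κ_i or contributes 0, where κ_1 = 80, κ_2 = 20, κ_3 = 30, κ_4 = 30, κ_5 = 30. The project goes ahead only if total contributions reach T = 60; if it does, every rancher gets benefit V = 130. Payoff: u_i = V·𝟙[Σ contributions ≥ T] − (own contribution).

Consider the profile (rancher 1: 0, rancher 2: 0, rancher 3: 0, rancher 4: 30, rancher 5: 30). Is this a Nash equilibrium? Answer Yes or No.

Yes

Total = 60 ≥ 60: provided.
Rancher 1 (pledges 0, payoff 130): pledging 80 → total 140, payoff 50. No gain.
Rancher 2 (pledges 0, payoff 130): pledging 20 → total 80, payoff 110. No gain.
Rancher 3 (pledges 0, payoff 130): pledging 30 → total 90, payoff 100. No gain.
Rancher 4 (pledges 30, payoff 100): dropping to 0 → total 30, payoff 0. No gain.
Rancher 5 (pledges 30, payoff 100): dropping to 0 → total 30, payoff 0. No gain.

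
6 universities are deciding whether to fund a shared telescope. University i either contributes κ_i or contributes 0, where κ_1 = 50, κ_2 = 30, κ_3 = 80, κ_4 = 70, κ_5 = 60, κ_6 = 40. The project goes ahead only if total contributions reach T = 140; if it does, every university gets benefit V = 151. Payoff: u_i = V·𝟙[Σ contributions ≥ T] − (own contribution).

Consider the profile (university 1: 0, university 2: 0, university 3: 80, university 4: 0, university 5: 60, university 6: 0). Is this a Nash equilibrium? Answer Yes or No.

Yes

Total = 140 ≥ 140: provided.
University 1 (pledges 0, payoff 151): pledging 50 → total 190, payoff 101. No gain.
University 2 (pledges 0, payoff 151): pledging 30 → total 170, payoff 121. No gain.
University 3 (pledges 80, payoff 71): dropping to 0 → total 60, payoff 0. No gain.
University 4 (pledges 0, payoff 151): pledging 70 → total 210, payoff 81. No gain.
University 5 (pledges 60, payoff 91): dropping to 0 → total 80, payoff 0. No gain.
University 6 (pledges 0, payoff 151): pledging 40 → total 180, payoff 111. No gain.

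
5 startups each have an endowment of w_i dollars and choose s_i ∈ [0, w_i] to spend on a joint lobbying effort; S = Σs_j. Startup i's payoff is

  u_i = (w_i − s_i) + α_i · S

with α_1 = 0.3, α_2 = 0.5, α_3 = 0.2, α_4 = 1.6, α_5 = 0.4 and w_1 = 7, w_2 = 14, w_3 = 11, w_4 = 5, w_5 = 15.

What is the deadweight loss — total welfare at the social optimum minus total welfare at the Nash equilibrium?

∂u_i/∂s_i = α_i − 1, so startup i contributes w_i if α_i > 1, else 0.
α_i > 1 for i ∈ {4}; NE contributions (0, 0, 0, 5, 0), S = 5.
W^NE = Σw_i − S^NE + (Σα_i)·S^NE = 52 + 2·5 = 62.
Planner: ∂(Σu_j)/∂s_i = Σα_j − 1 = 2 > 0, so everyone contributes w_i; S^SO = 52, W^SO = 52 + 2·52 = 156.
Deadweight loss = 94.

94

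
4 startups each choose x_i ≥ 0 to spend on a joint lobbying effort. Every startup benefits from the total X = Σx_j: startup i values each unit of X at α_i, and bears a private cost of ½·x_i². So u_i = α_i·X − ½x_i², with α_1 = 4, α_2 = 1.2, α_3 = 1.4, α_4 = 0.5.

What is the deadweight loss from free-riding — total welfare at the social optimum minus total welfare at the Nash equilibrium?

Startup i's FOC: ∂u_i/∂x_i = α_i − x_i = 0, so x_i* = α_i.
NE contributions = (4, 1.2, 1.4, 0.5); X = 7.1.
W^NE = (Σα)·X − ½Σα_i² = 7.1² − ½·19.65 = 40.585.
Planner sets x_i = Σα_j = 7.1 for every i, so X^SO = 4·7.1 = 28.4.
W^SO = (Σα)·X^SO − ½·4·(Σα)² = (4/2)·7.1² = 100.82.
Deadweight loss = W^SO − W^NE = 60.235.

60.235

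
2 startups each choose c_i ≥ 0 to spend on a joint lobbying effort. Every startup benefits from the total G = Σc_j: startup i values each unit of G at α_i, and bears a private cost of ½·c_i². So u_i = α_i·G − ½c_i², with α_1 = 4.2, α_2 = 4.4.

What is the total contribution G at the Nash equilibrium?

8.6

Startup i's FOC: ∂u_i/∂c_i = α_i − c_i = 0, so c_i* = α_i.
NE contributions = (4.2, 4.4); G = 8.6.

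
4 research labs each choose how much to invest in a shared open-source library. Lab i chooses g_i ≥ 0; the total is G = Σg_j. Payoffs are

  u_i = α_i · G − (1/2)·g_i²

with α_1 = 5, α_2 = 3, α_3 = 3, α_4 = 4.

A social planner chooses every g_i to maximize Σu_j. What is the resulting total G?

Planner FOC: ∂(Σu_j)/∂g_i = (Σα_j) − g_i = 0, so g_i^SO = Σα_j = 15 for every i; G^SO = 60.

60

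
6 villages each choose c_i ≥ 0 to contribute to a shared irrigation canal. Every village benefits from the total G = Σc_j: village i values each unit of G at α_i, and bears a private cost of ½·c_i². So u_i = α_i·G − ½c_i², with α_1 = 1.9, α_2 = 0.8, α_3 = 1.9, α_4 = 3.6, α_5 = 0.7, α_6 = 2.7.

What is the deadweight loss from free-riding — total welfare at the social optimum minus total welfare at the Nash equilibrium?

Village i's FOC: ∂u_i/∂c_i = α_i − c_i = 0, so c_i* = α_i.
NE contributions = (1.9, 0.8, 1.9, 3.6, 0.7, 2.7); G = 11.6.
W^NE = (Σα)·G − ½Σα_i² = 11.6² − ½·28.6 = 120.26.
Planner sets c_i = Σα_j = 11.6 for every i, so G^SO = 6·11.6 = 69.6.
W^SO = (Σα)·G^SO − ½·6·(Σα)² = (6/2)·11.6² = 403.68.
Deadweight loss = W^SO − W^NE = 283.42.

283.42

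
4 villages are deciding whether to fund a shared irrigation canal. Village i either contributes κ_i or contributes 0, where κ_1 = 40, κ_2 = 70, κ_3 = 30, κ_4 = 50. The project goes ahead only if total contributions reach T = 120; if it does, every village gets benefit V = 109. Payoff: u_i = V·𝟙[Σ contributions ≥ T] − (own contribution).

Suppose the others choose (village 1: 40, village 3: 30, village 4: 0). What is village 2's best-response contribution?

Others' total = 70. Contributing 70 brings total to 140 ≥ 120: gain V − κ_2 = 39.
Best response: 70.

70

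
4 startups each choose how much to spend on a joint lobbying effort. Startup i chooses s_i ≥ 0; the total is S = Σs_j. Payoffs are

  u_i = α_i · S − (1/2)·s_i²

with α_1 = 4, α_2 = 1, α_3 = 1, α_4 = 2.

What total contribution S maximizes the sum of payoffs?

32

Planner FOC: ∂(Σu_j)/∂s_i = (Σα_j) − s_i = 0, so s_i^SO = Σα_j = 8 for every i; S^SO = 32.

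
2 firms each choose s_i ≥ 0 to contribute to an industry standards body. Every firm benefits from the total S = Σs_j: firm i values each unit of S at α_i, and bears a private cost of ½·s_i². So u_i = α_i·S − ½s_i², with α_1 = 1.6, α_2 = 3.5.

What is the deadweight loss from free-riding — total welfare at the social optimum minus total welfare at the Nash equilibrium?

7.405

Firm i's FOC: ∂u_i/∂s_i = α_i − s_i = 0, so s_i* = α_i.
NE contributions = (1.6, 3.5); S = 5.1.
W^NE = (Σα)·S − ½Σα_i² = 5.1² − ½·14.81 = 18.605.
Planner sets s_i = Σα_j = 5.1 for every i, so S^SO = 2·5.1 = 10.2.
W^SO = (Σα)·S^SO − ½·2·(Σα)² = (2/2)·5.1² = 26.01.
Deadweight loss = W^SO − W^NE = 7.405.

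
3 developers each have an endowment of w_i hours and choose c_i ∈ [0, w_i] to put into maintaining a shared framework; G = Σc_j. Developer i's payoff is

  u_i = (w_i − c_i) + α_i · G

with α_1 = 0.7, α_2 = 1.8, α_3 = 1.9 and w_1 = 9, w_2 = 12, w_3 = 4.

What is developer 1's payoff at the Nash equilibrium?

20.2

∂u_i/∂c_i = α_i − 1, so developer i contributes w_i if α_i > 1, else 0.
α_i > 1 for i ∈ {2, 3}; NE contributions (0, 12, 4), G = 16.
u_1 = (9 − 0) + 0.7·16 = 20.2.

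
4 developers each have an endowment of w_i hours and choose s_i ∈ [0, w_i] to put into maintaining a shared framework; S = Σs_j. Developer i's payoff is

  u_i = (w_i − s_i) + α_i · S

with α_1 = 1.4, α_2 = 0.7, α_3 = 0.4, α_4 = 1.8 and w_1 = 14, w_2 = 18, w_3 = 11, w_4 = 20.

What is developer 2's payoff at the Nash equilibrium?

∂u_i/∂s_i = α_i − 1, so developer i contributes w_i if α_i > 1, else 0.
α_i > 1 for i ∈ {1, 4}; NE contributions (14, 0, 0, 20), S = 34.
u_2 = (18 − 0) + 0.7·34 = 41.8.

41.8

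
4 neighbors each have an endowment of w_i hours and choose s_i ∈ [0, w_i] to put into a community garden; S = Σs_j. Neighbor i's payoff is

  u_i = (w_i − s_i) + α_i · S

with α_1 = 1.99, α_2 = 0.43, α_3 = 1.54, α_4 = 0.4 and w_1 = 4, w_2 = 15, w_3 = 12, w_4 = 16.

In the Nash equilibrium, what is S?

16

∂u_i/∂s_i = α_i − 1, so neighbor i contributes w_i if α_i > 1, else 0.
α_i > 1 for i ∈ {1, 3}; NE contributions (4, 0, 12, 0), S = 16.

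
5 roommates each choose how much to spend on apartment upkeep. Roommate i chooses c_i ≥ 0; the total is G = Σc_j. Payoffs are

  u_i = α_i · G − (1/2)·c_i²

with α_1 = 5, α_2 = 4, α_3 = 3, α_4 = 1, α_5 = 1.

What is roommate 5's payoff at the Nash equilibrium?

13.5

Roommate i's FOC: ∂u_i/∂c_i = α_i − c_i = 0, so c_i* = α_i.
NE contributions = (5, 4, 3, 1, 1); G = 14.
u_5 = α_5·G − ½·(c_5)² = 1·14 − ½·1² = 13.5.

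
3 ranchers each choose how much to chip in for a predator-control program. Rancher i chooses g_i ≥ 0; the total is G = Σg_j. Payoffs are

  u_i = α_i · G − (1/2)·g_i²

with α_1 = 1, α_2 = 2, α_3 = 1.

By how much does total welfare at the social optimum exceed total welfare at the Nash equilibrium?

Rancher i's FOC: ∂u_i/∂g_i = α_i − g_i = 0, so g_i* = α_i.
NE contributions = (1, 2, 1); G = 4.
W^NE = (Σα)·G − ½Σα_i² = 4² − ½·6 = 13.
Planner sets g_i = Σα_j = 4 for every i, so G^SO = 3·4 = 12.
W^SO = (Σα)·G^SO − ½·3·(Σα)² = (3/2)·4² = 24.
Deadweight loss = W^SO − W^NE = 11.

11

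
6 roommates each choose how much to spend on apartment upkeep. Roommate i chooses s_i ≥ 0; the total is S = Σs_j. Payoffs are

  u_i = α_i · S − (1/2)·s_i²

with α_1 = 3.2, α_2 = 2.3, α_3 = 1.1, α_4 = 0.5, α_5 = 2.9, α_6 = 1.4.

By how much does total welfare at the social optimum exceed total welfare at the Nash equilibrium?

Roommate i's FOC: ∂u_i/∂s_i = α_i − s_i = 0, so s_i* = α_i.
NE contributions = (3.2, 2.3, 1.1, 0.5, 2.9, 1.4); S = 11.4.
W^NE = (Σα)·S − ½Σα_i² = 11.4² − ½·27.36 = 116.28.
Planner sets s_i = Σα_j = 11.4 for every i, so S^SO = 6·11.4 = 68.4.
W^SO = (Σα)·S^SO − ½·6·(Σα)² = (6/2)·11.4² = 389.88.
Deadweight loss = W^SO − W^NE = 273.6.

273.6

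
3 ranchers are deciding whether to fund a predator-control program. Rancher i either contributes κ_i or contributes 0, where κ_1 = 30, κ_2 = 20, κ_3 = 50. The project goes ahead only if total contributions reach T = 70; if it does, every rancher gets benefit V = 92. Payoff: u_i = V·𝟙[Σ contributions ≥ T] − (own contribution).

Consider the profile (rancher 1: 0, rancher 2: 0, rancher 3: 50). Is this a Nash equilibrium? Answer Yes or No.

Total = 50 < 70: not provided.
Rancher 1 (pledges 0, payoff 0): pledging 30 → total 80, payoff 62. Profitable deviation.

No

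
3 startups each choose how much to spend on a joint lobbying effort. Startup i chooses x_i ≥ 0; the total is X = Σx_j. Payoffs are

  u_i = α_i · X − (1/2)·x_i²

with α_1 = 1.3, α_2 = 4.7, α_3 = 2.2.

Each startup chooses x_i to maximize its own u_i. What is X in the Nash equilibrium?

Startup i's FOC: ∂u_i/∂x_i = α_i − x_i = 0, so x_i* = α_i.
NE contributions = (1.3, 4.7, 2.2); X = 8.2.

8.2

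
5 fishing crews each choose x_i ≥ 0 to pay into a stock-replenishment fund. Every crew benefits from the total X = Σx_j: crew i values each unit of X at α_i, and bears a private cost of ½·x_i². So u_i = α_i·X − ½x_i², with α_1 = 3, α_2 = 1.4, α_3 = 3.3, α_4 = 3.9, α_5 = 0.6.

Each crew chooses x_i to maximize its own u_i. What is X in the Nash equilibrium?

Crew i's FOC: ∂u_i/∂x_i = α_i − x_i = 0, so x_i* = α_i.
NE contributions = (3, 1.4, 3.3, 3.9, 0.6); X = 12.2.

12.2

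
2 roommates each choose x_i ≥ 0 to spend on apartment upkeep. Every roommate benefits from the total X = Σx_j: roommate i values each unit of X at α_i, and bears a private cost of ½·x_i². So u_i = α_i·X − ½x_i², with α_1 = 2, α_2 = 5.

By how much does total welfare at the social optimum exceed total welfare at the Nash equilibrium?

14.5

Roommate i's FOC: ∂u_i/∂x_i = α_i − x_i = 0, so x_i* = α_i.
NE contributions = (2, 5); X = 7.
W^NE = (Σα)·X − ½Σα_i² = 7² − ½·29 = 34.5.
Planner sets x_i = Σα_j = 7 for every i, so X^SO = 2·7 = 14.
W^SO = (Σα)·X^SO − ½·2·(Σα)² = (2/2)·7² = 49.
Deadweight loss = W^SO − W^NE = 14.5.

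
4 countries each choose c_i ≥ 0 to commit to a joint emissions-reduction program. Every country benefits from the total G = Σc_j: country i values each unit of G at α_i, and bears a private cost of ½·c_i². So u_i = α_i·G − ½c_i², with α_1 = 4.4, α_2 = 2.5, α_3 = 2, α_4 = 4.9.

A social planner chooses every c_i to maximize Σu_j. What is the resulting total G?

Planner FOC: ∂(Σu_j)/∂c_i = (Σα_j) − c_i = 0, so c_i^SO = Σα_j = 13.8 for every i; G^SO = 55.2.

55.2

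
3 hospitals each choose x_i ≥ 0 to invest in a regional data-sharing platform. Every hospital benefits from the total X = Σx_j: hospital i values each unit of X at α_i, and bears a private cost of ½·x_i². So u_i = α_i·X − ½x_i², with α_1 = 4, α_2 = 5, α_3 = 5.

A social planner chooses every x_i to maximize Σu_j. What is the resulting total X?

Planner FOC: ∂(Σu_j)/∂x_i = (Σα_j) − x_i = 0, so x_i^SO = Σα_j = 14 for every i; X^SO = 42.

42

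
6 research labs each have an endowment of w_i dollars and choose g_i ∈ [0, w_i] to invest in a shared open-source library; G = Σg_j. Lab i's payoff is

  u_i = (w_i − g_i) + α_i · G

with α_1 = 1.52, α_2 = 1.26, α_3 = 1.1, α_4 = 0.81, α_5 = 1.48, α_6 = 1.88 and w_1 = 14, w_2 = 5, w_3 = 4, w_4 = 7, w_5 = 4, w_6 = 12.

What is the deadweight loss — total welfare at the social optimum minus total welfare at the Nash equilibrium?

49.35

∂u_i/∂g_i = α_i − 1, so lab i contributes w_i if α_i > 1, else 0.
α_i > 1 for i ∈ {1, 2, 3, 5, 6}; NE contributions (14, 5, 4, 0, 4, 12), G = 39.
W^NE = Σw_i − G^NE + (Σα_i)·G^NE = 46 + 7.05·39 = 320.95.
Planner: ∂(Σu_j)/∂g_i = Σα_j − 1 = 7.05 > 0, so everyone contributes w_i; G^SO = 46, W^SO = 46 + 7.05·46 = 370.3.
Deadweight loss = 49.35.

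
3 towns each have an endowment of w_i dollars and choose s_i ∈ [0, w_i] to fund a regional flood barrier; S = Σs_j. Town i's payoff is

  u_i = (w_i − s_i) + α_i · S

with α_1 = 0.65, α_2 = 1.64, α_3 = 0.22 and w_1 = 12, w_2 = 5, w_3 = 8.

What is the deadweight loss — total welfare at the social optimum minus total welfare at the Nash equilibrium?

30.2

∂u_i/∂s_i = α_i − 1, so town i contributes w_i if α_i > 1, else 0.
α_i > 1 for i ∈ {2}; NE contributions (0, 5, 0), S = 5.
W^NE = Σw_i − S^NE + (Σα_i)·S^NE = 25 + 1.51·5 = 32.55.
Planner: ∂(Σu_j)/∂s_i = Σα_j − 1 = 1.51 > 0, so everyone contributes w_i; S^SO = 25, W^SO = 25 + 1.51·25 = 62.75.
Deadweight loss = 30.2.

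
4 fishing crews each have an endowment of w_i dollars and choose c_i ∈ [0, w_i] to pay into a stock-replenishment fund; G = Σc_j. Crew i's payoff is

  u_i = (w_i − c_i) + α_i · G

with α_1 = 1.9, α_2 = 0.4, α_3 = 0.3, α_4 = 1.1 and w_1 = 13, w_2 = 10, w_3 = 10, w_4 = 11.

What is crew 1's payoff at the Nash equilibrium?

∂u_i/∂c_i = α_i − 1, so crew i contributes w_i if α_i > 1, else 0.
α_i > 1 for i ∈ {1, 4}; NE contributions (13, 0, 0, 11), G = 24.
u_1 = (13 − 13) + 1.9·24 = 45.6.

45.6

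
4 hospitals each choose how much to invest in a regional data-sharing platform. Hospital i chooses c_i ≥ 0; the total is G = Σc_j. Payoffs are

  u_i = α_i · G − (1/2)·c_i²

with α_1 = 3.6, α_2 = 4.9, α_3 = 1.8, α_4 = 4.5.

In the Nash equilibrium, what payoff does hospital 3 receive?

Hospital i's FOC: ∂u_i/∂c_i = α_i − c_i = 0, so c_i* = α_i.
NE contributions = (3.6, 4.9, 1.8, 4.5); G = 14.8.
u_3 = α_3·G − ½·(c_3)² = 1.8·14.8 − ½·1.8² = 25.02.

25.02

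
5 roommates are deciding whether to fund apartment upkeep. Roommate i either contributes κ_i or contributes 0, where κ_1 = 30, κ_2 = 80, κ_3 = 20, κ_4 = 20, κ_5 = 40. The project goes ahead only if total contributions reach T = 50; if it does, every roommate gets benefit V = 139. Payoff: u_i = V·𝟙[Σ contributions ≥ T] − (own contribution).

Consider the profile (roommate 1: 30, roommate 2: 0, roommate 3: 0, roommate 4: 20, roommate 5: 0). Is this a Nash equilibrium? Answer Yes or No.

Total = 50 ≥ 50: provided.
Roommate 1 (pledges 30, payoff 109): dropping to 0 → total 20, payoff 0. No gain.
Roommate 2 (pledges 0, payoff 139): pledging 80 → total 130, payoff 59. No gain.
Roommate 3 (pledges 0, payoff 139): pledging 20 → total 70, payoff 119. No gain.
Roommate 4 (pledges 20, payoff 119): dropping to 0 → total 30, payoff 0. No gain.
Roommate 5 (pledges 0, payoff 139): pledging 40 → total 90, payoff 99. No gain.

Yes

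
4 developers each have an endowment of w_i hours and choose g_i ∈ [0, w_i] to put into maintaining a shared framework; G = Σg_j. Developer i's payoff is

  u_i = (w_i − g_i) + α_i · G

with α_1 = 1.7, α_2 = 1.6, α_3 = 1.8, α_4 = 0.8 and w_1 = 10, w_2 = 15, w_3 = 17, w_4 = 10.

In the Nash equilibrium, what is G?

42

∂u_i/∂g_i = α_i − 1, so developer i contributes w_i if α_i > 1, else 0.
α_i > 1 for i ∈ {1, 2, 3}; NE contributions (10, 15, 17, 0), G = 42.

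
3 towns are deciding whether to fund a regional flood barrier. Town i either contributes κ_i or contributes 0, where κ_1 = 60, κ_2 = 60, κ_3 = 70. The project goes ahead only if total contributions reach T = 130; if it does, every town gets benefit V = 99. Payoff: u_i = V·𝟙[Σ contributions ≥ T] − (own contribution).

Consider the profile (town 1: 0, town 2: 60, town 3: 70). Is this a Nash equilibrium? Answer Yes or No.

Total = 130 ≥ 130: provided.
Town 1 (pledges 0, payoff 99): pledging 60 → total 190, payoff 39. No gain.
Town 2 (pledges 60, payoff 39): dropping to 0 → total 70, payoff 0. No gain.
Town 3 (pledges 70, payoff 29): dropping to 0 → total 60, payoff 0. No gain.

Yes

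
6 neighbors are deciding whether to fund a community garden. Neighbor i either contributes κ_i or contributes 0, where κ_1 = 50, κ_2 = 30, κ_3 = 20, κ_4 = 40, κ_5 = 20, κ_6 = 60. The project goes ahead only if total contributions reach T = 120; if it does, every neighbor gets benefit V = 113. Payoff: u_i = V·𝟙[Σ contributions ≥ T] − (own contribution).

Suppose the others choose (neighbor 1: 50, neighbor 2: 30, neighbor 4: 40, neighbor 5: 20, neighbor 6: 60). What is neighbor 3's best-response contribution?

Others' total = 200 ≥ 120; contributing adds cost 20 for no extra benefit.
Best response: 0.

0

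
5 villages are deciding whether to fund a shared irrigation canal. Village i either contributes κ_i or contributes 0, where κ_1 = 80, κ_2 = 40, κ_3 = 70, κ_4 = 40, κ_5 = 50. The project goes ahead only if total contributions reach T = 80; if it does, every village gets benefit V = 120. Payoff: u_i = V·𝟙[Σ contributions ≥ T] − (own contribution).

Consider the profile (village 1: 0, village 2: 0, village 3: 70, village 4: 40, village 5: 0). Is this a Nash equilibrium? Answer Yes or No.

Total = 110 ≥ 80: provided.
Village 1 (pledges 0, payoff 120): pledging 80 → total 190, payoff 40. No gain.
Village 2 (pledges 0, payoff 120): pledging 40 → total 150, payoff 80. No gain.
Village 3 (pledges 70, payoff 50): dropping to 0 → total 40, payoff 0. No gain.
Village 4 (pledges 40, payoff 80): dropping to 0 → total 70, payoff 0. No gain.
Village 5 (pledges 0, payoff 120): pledging 50 → total 160, payoff 70. No gain.

Yes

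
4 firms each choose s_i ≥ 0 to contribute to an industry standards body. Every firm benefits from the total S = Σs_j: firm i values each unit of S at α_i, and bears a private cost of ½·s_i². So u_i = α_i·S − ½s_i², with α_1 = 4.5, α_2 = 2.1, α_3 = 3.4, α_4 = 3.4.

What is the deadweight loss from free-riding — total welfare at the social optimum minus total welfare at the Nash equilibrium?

Firm i's FOC: ∂u_i/∂s_i = α_i − s_i = 0, so s_i* = α_i.
NE contributions = (4.5, 2.1, 3.4, 3.4); S = 13.4.
W^NE = (Σα)·S − ½Σα_i² = 13.4² − ½·47.78 = 155.67.
Planner sets s_i = Σα_j = 13.4 for every i, so S^SO = 4·13.4 = 53.6.
W^SO = (Σα)·S^SO − ½·4·(Σα)² = (4/2)·13.4² = 359.12.
Deadweight loss = W^SO − W^NE = 203.45.

203.45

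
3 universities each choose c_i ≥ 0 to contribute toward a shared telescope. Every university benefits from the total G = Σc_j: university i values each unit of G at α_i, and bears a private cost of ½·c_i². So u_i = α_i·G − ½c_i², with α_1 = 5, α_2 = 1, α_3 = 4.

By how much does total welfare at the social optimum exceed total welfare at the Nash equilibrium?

71

University i's FOC: ∂u_i/∂c_i = α_i − c_i = 0, so c_i* = α_i.
NE contributions = (5, 1, 4); G = 10.
W^NE = (Σα)·G − ½Σα_i² = 10² − ½·42 = 79.
Planner sets c_i = Σα_j = 10 for every i, so G^SO = 3·10 = 30.
W^SO = (Σα)·G^SO − ½·3·(Σα)² = (3/2)·10² = 150.
Deadweight loss = W^SO − W^NE = 71.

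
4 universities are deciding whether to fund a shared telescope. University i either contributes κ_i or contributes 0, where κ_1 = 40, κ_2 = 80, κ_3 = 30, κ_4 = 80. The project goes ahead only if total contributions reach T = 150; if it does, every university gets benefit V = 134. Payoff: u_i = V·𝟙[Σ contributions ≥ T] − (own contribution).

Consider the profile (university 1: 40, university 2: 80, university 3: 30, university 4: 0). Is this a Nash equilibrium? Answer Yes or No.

Yes

Total = 150 ≥ 150: provided.
University 1 (pledges 40, payoff 94): dropping to 0 → total 110, payoff 0. No gain.
University 2 (pledges 80, payoff 54): dropping to 0 → total 70, payoff 0. No gain.
University 3 (pledges 30, payoff 104): dropping to 0 → total 120, payoff 0. No gain.
University 4 (pledges 0, payoff 134): pledging 80 → total 230, payoff 54. No gain.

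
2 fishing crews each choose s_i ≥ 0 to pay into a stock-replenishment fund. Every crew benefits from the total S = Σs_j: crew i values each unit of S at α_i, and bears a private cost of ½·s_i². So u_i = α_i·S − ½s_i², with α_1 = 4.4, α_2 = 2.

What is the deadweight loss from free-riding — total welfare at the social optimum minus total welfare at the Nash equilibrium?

11.68

Crew i's FOC: ∂u_i/∂s_i = α_i − s_i = 0, so s_i* = α_i.
NE contributions = (4.4, 2); S = 6.4.
W^NE = (Σα)·S − ½Σα_i² = 6.4² − ½·23.36 = 29.28.
Planner sets s_i = Σα_j = 6.4 for every i, so S^SO = 2·6.4 = 12.8.
W^SO = (Σα)·S^SO − ½·2·(Σα)² = (2/2)·6.4² = 40.96.
Deadweight loss = W^SO − W^NE = 11.68.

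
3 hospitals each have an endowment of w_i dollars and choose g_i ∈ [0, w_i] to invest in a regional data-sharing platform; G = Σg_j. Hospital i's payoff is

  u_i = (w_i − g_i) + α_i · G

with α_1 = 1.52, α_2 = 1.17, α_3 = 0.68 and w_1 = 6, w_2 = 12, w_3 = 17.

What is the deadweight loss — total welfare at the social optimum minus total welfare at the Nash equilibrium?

40.29

∂u_i/∂g_i = α_i − 1, so hospital i contributes w_i if α_i > 1, else 0.
α_i > 1 for i ∈ {1, 2}; NE contributions (6, 12, 0), G = 18.
W^NE = Σw_i − G^NE + (Σα_i)·G^NE = 35 + 2.37·18 = 77.66.
Planner: ∂(Σu_j)/∂g_i = Σα_j − 1 = 2.37 > 0, so everyone contributes w_i; G^SO = 35, W^SO = 35 + 2.37·35 = 117.95.
Deadweight loss = 40.29.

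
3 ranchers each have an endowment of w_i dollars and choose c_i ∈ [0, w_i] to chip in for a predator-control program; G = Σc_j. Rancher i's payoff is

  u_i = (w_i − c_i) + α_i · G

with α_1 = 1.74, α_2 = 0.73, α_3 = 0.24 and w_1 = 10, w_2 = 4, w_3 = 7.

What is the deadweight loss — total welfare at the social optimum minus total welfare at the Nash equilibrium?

∂u_i/∂c_i = α_i − 1, so rancher i contributes w_i if α_i > 1, else 0.
α_i > 1 for i ∈ {1}; NE contributions (10, 0, 0), G = 10.
W^NE = Σw_i − G^NE + (Σα_i)·G^NE = 21 + 1.71·10 = 38.1.
Planner: ∂(Σu_j)/∂c_i = Σα_j − 1 = 1.71 > 0, so everyone contributes w_i; G^SO = 21, W^SO = 21 + 1.71·21 = 56.91.
Deadweight loss = 18.81.

18.81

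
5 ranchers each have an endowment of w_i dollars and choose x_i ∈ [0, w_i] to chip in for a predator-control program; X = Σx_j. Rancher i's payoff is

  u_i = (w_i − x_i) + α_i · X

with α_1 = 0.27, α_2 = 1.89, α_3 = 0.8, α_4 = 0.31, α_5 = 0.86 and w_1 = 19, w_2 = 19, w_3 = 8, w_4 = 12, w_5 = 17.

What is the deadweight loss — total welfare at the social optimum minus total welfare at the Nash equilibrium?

∂u_i/∂x_i = α_i − 1, so rancher i contributes w_i if α_i > 1, else 0.
α_i > 1 for i ∈ {2}; NE contributions (0, 19, 0, 0, 0), X = 19.
W^NE = Σw_i − X^NE + (Σα_i)·X^NE = 75 + 3.13·19 = 134.47.
Planner: ∂(Σu_j)/∂x_i = Σα_j − 1 = 3.13 > 0, so everyone contributes w_i; X^SO = 75, W^SO = 75 + 3.13·75 = 309.75.
Deadweight loss = 175.28.

175.28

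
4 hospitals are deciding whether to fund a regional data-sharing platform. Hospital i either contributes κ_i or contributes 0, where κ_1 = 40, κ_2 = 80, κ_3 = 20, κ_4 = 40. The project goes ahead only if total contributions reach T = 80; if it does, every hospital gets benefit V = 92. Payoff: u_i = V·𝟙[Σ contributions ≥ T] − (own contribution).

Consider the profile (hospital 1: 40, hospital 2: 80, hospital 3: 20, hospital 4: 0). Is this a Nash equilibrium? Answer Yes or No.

No

Total = 140 ≥ 80: provided.
Hospital 1 (pledges 40, payoff 52): dropping to 0 → total 100, payoff 92. Profitable deviation.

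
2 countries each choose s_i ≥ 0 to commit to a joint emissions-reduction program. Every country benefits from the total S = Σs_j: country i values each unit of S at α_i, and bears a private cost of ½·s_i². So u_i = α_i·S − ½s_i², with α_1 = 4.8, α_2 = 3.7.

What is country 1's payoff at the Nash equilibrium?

Country i's FOC: ∂u_i/∂s_i = α_i − s_i = 0, so s_i* = α_i.
NE contributions = (4.8, 3.7); S = 8.5.
u_1 = α_1·S − ½·(s_1)² = 4.8·8.5 − ½·4.8² = 29.28.

29.28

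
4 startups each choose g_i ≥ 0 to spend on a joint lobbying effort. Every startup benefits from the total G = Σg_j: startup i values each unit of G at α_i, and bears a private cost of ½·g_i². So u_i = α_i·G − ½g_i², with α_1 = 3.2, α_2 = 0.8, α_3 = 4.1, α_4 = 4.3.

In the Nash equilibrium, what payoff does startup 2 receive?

Startup i's FOC: ∂u_i/∂g_i = α_i − g_i = 0, so g_i* = α_i.
NE contributions = (3.2, 0.8, 4.1, 4.3); G = 12.4.
u_2 = α_2·G − ½·(g_2)² = 0.8·12.4 − ½·0.8² = 9.6.

9.6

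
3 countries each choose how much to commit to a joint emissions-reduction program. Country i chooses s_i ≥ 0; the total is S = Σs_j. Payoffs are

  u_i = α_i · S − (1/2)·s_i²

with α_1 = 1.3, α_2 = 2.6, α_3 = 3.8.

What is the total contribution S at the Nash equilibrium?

Country i's FOC: ∂u_i/∂s_i = α_i − s_i = 0, so s_i* = α_i.
NE contributions = (1.3, 2.6, 3.8); S = 7.7.

7.7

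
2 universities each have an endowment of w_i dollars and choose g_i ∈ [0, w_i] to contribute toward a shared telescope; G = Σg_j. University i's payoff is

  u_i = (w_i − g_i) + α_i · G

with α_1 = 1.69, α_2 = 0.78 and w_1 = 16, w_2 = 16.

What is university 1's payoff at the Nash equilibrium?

∂u_i/∂g_i = α_i − 1, so university i contributes w_i if α_i > 1, else 0.
α_i > 1 for i ∈ {1}; NE contributions (16, 0), G = 16.
u_1 = (16 − 16) + 1.69·16 = 27.04.

27.04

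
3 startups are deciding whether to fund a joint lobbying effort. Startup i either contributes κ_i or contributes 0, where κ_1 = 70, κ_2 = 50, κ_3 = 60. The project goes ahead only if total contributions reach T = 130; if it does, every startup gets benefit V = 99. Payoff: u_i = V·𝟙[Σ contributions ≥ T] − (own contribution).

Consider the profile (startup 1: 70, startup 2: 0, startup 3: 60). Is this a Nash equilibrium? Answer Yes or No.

Yes

Total = 130 ≥ 130: provided.
Startup 1 (pledges 70, payoff 29): dropping to 0 → total 60, payoff 0. No gain.
Startup 2 (pledges 0, payoff 99): pledging 50 → total 180, payoff 49. No gain.
Startup 3 (pledges 60, payoff 39): dropping to 0 → total 70, payoff 0. No gain.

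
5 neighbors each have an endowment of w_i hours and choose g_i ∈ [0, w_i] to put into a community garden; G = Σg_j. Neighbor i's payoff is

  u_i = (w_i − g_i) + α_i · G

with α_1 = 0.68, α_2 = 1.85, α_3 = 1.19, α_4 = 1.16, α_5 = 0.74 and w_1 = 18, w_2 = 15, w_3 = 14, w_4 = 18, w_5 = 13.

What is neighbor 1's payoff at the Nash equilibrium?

49.96

∂u_i/∂g_i = α_i − 1, so neighbor i contributes w_i if α_i > 1, else 0.
α_i > 1 for i ∈ {2, 3, 4}; NE contributions (0, 15, 14, 18, 0), G = 47.
u_1 = (18 − 0) + 0.68·47 = 49.96.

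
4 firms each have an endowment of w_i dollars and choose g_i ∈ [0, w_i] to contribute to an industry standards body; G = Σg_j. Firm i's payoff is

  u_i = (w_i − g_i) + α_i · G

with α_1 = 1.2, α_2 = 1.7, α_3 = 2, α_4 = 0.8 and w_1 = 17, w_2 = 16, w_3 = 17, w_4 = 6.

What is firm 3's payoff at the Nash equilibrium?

100

∂u_i/∂g_i = α_i − 1, so firm i contributes w_i if α_i > 1, else 0.
α_i > 1 for i ∈ {1, 2, 3}; NE contributions (17, 16, 17, 0), G = 50.
u_3 = (17 − 17) + 2·50 = 100.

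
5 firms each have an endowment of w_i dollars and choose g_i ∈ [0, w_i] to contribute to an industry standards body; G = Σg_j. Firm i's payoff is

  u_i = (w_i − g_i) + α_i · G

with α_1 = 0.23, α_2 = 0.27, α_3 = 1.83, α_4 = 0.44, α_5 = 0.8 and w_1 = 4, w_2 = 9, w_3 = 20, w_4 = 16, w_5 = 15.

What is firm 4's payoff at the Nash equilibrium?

24.8

∂u_i/∂g_i = α_i − 1, so firm i contributes w_i if α_i > 1, else 0.
α_i > 1 for i ∈ {3}; NE contributions (0, 0, 20, 0, 0), G = 20.
u_4 = (16 − 0) + 0.44·20 = 24.8.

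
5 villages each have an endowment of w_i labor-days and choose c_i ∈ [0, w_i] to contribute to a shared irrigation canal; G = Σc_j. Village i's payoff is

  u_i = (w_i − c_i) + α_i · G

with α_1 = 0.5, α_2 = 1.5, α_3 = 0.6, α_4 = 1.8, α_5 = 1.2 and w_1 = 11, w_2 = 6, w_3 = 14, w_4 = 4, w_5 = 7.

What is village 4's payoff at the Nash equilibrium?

∂u_i/∂c_i = α_i − 1, so village i contributes w_i if α_i > 1, else 0.
α_i > 1 for i ∈ {2, 4, 5}; NE contributions (0, 6, 0, 4, 7), G = 17.
u_4 = (4 − 4) + 1.8·17 = 30.6.

30.6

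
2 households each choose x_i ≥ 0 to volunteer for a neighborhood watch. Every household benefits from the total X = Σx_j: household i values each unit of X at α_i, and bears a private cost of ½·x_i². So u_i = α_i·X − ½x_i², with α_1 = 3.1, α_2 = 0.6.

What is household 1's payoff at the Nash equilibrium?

Household i's FOC: ∂u_i/∂x_i = α_i − x_i = 0, so x_i* = α_i.
NE contributions = (3.1, 0.6); X = 3.7.
u_1 = α_1·X − ½·(x_1)² = 3.1·3.7 − ½·3.1² = 6.665.

6.665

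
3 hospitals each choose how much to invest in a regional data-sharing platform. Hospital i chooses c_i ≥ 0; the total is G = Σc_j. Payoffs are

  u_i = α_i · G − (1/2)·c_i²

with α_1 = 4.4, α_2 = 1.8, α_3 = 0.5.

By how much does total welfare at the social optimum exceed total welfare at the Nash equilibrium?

33.87

Hospital i's FOC: ∂u_i/∂c_i = α_i − c_i = 0, so c_i* = α_i.
NE contributions = (4.4, 1.8, 0.5); G = 6.7.
W^NE = (Σα)·G − ½Σα_i² = 6.7² − ½·22.85 = 33.465.
Planner sets c_i = Σα_j = 6.7 for every i, so G^SO = 3·6.7 = 20.1.
W^SO = (Σα)·G^SO − ½·3·(Σα)² = (3/2)·6.7² = 67.335.
Deadweight loss = W^SO − W^NE = 33.87.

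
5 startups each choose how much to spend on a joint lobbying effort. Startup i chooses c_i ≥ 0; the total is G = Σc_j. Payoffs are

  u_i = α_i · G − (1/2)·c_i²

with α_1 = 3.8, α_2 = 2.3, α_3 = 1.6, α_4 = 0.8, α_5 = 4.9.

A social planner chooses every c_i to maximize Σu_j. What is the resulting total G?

Planner FOC: ∂(Σu_j)/∂c_i = (Σα_j) − c_i = 0, so c_i^SO = Σα_j = 13.4 for every i; G^SO = 67.

67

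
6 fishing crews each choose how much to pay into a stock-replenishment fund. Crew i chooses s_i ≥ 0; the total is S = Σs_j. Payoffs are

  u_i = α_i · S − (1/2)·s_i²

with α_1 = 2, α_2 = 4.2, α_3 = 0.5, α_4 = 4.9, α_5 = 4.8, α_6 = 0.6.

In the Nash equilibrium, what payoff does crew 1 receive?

32

Crew i's FOC: ∂u_i/∂s_i = α_i − s_i = 0, so s_i* = α_i.
NE contributions = (2, 4.2, 0.5, 4.9, 4.8, 0.6); S = 17.
u_1 = α_1·S − ½·(s_1)² = 2·17 − ½·2² = 32.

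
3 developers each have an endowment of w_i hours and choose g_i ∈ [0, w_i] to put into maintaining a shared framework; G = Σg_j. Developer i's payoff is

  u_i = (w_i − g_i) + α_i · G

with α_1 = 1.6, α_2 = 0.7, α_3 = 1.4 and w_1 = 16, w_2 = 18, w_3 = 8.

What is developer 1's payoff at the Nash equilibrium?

∂u_i/∂g_i = α_i − 1, so developer i contributes w_i if α_i > 1, else 0.
α_i > 1 for i ∈ {1, 3}; NE contributions (16, 0, 8), G = 24.
u_1 = (16 − 16) + 1.6·24 = 38.4.

38.4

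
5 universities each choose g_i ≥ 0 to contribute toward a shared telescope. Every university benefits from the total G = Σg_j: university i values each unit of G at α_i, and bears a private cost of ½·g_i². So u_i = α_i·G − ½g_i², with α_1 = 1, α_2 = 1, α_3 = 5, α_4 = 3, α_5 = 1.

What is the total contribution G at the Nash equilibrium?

11

University i's FOC: ∂u_i/∂g_i = α_i − g_i = 0, so g_i* = α_i.
NE contributions = (1, 1, 5, 3, 1); G = 11.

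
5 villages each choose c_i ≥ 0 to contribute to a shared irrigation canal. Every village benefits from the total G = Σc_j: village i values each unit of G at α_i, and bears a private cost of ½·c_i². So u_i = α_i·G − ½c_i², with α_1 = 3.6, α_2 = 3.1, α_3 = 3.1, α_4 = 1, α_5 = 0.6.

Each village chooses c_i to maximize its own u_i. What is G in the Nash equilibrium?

Village i's FOC: ∂u_i/∂c_i = α_i − c_i = 0, so c_i* = α_i.
NE contributions = (3.6, 3.1, 3.1, 1, 0.6); G = 11.4.

11.4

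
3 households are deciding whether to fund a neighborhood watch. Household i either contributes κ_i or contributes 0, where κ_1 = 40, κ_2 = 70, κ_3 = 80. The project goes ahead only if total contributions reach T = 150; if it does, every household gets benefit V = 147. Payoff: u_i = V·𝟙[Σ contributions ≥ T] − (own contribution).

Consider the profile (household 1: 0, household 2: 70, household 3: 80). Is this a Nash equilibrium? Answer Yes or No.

Yes

Total = 150 ≥ 150: provided.
Household 1 (pledges 0, payoff 147): pledging 40 → total 190, payoff 107. No gain.
Household 2 (pledges 70, payoff 77): dropping to 0 → total 80, payoff 0. No gain.
Household 3 (pledges 80, payoff 67): dropping to 0 → total 70, payoff 0. No gain.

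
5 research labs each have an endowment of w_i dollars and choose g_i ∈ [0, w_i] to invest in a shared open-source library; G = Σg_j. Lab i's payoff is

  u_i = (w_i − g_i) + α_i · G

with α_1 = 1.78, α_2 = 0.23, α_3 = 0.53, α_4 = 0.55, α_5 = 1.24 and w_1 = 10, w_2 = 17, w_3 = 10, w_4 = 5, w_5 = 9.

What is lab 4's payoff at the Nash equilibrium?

∂u_i/∂g_i = α_i − 1, so lab i contributes w_i if α_i > 1, else 0.
α_i > 1 for i ∈ {1, 5}; NE contributions (10, 0, 0, 0, 9), G = 19.
u_4 = (5 − 0) + 0.55·19 = 15.45.

15.45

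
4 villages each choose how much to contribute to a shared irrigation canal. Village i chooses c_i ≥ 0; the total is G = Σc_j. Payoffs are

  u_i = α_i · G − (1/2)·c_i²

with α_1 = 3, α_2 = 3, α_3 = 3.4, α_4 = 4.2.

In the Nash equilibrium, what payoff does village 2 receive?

36.3

Village i's FOC: ∂u_i/∂c_i = α_i − c_i = 0, so c_i* = α_i.
NE contributions = (3, 3, 3.4, 4.2); G = 13.6.
u_2 = α_2·G − ½·(c_2)² = 3·13.6 − ½·3² = 36.3.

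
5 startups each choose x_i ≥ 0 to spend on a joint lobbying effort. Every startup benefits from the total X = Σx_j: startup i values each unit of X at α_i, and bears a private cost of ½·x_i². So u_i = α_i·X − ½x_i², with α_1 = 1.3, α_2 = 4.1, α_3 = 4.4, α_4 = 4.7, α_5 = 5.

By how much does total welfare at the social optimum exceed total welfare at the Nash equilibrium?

612.85

Startup i's FOC: ∂u_i/∂x_i = α_i − x_i = 0, so x_i* = α_i.
NE contributions = (1.3, 4.1, 4.4, 4.7, 5); X = 19.5.
W^NE = (Σα)·X − ½Σα_i² = 19.5² − ½·84.95 = 337.775.
Planner sets x_i = Σα_j = 19.5 for every i, so X^SO = 5·19.5 = 97.5.
W^SO = (Σα)·X^SO − ½·5·(Σα)² = (5/2)·19.5² = 950.625.
Deadweight loss = W^SO − W^NE = 612.85.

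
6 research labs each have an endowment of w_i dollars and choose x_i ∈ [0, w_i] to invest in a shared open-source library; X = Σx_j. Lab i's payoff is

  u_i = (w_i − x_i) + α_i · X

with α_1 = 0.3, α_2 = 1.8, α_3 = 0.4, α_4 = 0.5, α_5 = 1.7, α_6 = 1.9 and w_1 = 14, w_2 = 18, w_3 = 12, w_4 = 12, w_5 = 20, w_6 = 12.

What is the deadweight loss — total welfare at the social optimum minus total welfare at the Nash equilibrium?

∂u_i/∂x_i = α_i − 1, so lab i contributes w_i if α_i > 1, else 0.
α_i > 1 for i ∈ {2, 5, 6}; NE contributions (0, 18, 0, 0, 20, 12), X = 50.
W^NE = Σw_i − X^NE + (Σα_i)·X^NE = 88 + 5.6·50 = 368.
Planner: ∂(Σu_j)/∂x_i = Σα_j − 1 = 5.6 > 0, so everyone contributes w_i; X^SO = 88, W^SO = 88 + 5.6·88 = 580.8.
Deadweight loss = 212.8.

212.8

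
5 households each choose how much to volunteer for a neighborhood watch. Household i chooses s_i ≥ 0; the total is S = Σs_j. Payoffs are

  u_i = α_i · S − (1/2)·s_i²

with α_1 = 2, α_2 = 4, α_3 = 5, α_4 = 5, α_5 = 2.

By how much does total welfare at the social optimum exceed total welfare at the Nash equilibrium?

523

Household i's FOC: ∂u_i/∂s_i = α_i − s_i = 0, so s_i* = α_i.
NE contributions = (2, 4, 5, 5, 2); S = 18.
W^NE = (Σα)·S − ½Σα_i² = 18² − ½·74 = 287.
Planner sets s_i = Σα_j = 18 for every i, so S^SO = 5·18 = 90.
W^SO = (Σα)·S^SO − ½·5·(Σα)² = (5/2)·18² = 810.
Deadweight loss = W^SO − W^NE = 523.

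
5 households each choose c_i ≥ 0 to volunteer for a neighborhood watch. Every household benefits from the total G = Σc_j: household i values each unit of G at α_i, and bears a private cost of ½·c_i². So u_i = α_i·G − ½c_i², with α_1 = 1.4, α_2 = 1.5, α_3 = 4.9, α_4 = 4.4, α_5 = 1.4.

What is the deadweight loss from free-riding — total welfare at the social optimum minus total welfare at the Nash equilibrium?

Household i's FOC: ∂u_i/∂c_i = α_i − c_i = 0, so c_i* = α_i.
NE contributions = (1.4, 1.5, 4.9, 4.4, 1.4); G = 13.6.
W^NE = (Σα)·G − ½Σα_i² = 13.6² − ½·49.54 = 160.19.
Planner sets c_i = Σα_j = 13.6 for every i, so G^SO = 5·13.6 = 68.
W^SO = (Σα)·G^SO − ½·5·(Σα)² = (5/2)·13.6² = 462.4.
Deadweight loss = W^SO − W^NE = 302.21.

302.21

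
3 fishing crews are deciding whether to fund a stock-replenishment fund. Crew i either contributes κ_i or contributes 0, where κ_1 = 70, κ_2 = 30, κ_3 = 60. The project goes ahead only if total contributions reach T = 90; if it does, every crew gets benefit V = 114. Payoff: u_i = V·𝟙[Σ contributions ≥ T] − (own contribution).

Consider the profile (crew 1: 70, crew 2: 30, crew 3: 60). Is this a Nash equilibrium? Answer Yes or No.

No

Total = 160 ≥ 90: provided.
Crew 1 (pledges 70, payoff 44): dropping to 0 → total 90, payoff 114. Profitable deviation.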